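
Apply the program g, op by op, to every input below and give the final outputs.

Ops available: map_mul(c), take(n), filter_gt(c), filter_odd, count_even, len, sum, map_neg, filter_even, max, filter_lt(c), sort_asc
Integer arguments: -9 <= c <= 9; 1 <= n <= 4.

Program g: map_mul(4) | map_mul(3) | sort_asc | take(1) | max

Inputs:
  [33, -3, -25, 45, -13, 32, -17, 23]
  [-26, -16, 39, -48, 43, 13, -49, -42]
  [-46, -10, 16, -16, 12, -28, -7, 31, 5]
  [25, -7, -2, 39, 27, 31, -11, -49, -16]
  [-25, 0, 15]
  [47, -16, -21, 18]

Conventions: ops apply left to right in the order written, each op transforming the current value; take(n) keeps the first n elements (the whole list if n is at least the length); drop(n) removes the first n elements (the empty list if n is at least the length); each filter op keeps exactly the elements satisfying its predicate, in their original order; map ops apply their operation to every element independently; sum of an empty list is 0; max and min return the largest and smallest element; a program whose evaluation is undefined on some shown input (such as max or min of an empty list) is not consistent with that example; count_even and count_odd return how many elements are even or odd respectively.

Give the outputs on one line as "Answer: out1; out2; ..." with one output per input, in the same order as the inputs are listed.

-300; -588; -552; -588; -300; -252

Execution, op by op:
  [33, -3, -25, 45, -13, 32, -17, 23] -> [132, -12, -100, 180, -52, 128, -68, 92] -> [396, -36, -300, 540, -156, 384, -204, 276] -> [-300, -204, -156, -36, 276, 384, 396, 540] -> [-300] -> -300
  [-26, -16, 39, -48, 43, 13, -49, -42] -> [-104, -64, 156, -192, 172, 52, -196, -168] -> [-312, -192, 468, -576, 516, 156, -588, -504] -> [-588, -576, -504, -312, -192, 156, 468, 516] -> [-588] -> -588
  [-46, -10, 16, -16, 12, -28, -7, 31, 5] -> [-184, -40, 64, -64, 48, -112, -28, 124, 20] -> [-552, -120, 192, -192, 144, -336, -84, 372, 60] -> [-552, -336, -192, -120, -84, 60, 144, 192, 372] -> [-552] -> -552
  [25, -7, -2, 39, 27, 31, -11, -49, -16] -> [100, -28, -8, 156, 108, 124, -44, -196, -64] -> [300, -84, -24, 468, 324, 372, -132, -588, -192] -> [-588, -192, -132, -84, -24, 300, 324, 372, 468] -> [-588] -> -588
  [-25, 0, 15] -> [-100, 0, 60] -> [-300, 0, 180] -> [-300, 0, 180] -> [-300] -> -300
  [47, -16, -21, 18] -> [188, -64, -84, 72] -> [564, -192, -252, 216] -> [-252, -192, 216, 564] -> [-252] -> -252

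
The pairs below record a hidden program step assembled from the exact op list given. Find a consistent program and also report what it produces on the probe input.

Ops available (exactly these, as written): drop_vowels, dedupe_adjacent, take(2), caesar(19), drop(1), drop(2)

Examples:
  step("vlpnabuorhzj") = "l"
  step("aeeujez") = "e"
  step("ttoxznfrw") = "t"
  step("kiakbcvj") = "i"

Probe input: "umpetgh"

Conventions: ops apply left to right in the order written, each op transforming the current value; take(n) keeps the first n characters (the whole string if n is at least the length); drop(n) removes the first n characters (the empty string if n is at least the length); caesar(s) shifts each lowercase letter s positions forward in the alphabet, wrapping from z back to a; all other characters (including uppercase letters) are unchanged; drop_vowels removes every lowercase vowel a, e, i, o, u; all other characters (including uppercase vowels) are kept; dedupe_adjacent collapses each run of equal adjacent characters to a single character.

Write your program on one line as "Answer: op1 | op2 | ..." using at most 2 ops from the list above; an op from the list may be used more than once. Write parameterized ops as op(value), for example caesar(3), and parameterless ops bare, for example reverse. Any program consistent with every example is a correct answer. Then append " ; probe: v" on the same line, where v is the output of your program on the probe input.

take(2) | drop(1) ; probe: "m"

Check, running the answer program on each example:
  "vlpnabuorhzj" -> "vl" -> "l"
  "aeeujez" -> "ae" -> "e"
  "ttoxznfrw" -> "tt" -> "t"
  "kiakbcvj" -> "ki" -> "i"
  probe: "umpetgh" -> "um" -> "m"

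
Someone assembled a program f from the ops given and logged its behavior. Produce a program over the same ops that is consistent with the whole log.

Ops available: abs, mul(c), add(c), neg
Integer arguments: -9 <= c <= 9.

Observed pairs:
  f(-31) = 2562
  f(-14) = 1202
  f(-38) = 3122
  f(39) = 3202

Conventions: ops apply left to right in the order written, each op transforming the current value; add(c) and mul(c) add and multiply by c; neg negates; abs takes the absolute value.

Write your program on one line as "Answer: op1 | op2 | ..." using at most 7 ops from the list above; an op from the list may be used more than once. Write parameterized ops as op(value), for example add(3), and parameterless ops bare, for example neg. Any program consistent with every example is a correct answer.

abs | mul(-4) | add(-4) | mul(-5) | mul(4) | add(2)

Check, running the answer program on each example:
  -31 -> 31 -> -124 -> -128 -> 640 -> 2560 -> 2562
  -14 -> 14 -> -56 -> -60 -> 300 -> 1200 -> 1202
  -38 -> 38 -> -152 -> -156 -> 780 -> 3120 -> 3122
  39 -> 39 -> -156 -> -160 -> 800 -> 3200 -> 3202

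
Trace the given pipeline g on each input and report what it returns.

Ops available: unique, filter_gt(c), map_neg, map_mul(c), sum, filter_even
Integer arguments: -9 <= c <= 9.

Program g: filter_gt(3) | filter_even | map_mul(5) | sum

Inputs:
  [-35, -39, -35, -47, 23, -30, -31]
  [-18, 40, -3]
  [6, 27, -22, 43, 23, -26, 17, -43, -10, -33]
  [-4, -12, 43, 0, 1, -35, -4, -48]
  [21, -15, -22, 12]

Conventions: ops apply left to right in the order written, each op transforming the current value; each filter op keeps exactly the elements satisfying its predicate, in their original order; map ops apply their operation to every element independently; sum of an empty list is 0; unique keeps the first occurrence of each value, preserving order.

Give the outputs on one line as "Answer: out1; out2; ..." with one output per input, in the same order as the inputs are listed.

Execution, op by op:
  [-35, -39, -35, -47, 23, -30, -31] -> [23] -> [] -> [] -> 0
  [-18, 40, -3] -> [40] -> [40] -> [200] -> 200
  [6, 27, -22, 43, 23, -26, 17, -43, -10, -33] -> [6, 27, 43, 23, 17] -> [6] -> [30] -> 30
  [-4, -12, 43, 0, 1, -35, -4, -48] -> [43] -> [] -> [] -> 0
  [21, -15, -22, 12] -> [21, 12] -> [12] -> [60] -> 60

0; 200; 30; 0; 60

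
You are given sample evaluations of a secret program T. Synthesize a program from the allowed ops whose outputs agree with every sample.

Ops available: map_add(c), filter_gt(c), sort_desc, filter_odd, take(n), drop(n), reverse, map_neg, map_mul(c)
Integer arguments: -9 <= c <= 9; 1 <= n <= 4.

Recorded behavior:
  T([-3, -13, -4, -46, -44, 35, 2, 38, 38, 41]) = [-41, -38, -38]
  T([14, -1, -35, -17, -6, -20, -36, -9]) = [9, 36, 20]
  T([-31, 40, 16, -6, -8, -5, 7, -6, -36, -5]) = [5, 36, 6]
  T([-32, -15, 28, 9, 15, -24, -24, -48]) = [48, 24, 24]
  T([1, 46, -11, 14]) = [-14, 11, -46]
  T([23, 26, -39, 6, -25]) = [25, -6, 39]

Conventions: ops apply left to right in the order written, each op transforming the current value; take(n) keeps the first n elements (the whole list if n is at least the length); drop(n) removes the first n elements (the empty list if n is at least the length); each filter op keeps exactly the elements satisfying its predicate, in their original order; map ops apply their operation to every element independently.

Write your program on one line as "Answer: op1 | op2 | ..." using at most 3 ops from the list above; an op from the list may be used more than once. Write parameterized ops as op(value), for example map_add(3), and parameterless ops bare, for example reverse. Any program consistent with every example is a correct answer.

reverse | map_neg | take(3)

Check, running the answer program on each example:
  [-3, -13, -4, -46, -44, 35, 2, 38, 38, 41] -> [41, 38, 38, 2, 35, -44, -46, -4, -13, -3] -> [-41, -38, -38, -2, -35, 44, 46, 4, 13, 3] -> [-41, -38, -38]
  [14, -1, -35, -17, -6, -20, -36, -9] -> [-9, -36, -20, -6, -17, -35, -1, 14] -> [9, 36, 20, 6, 17, 35, 1, -14] -> [9, 36, 20]
  [-31, 40, 16, -6, -8, -5, 7, -6, -36, -5] -> [-5, -36, -6, 7, -5, -8, -6, 16, 40, -31] -> [5, 36, 6, -7, 5, 8, 6, -16, -40, 31] -> [5, 36, 6]
  [-32, -15, 28, 9, 15, -24, -24, -48] -> [-48, -24, -24, 15, 9, 28, -15, -32] -> [48, 24, 24, -15, -9, -28, 15, 32] -> [48, 24, 24]
  [1, 46, -11, 14] -> [14, -11, 46, 1] -> [-14, 11, -46, -1] -> [-14, 11, -46]
  [23, 26, -39, 6, -25] -> [-25, 6, -39, 26, 23] -> [25, -6, 39, -26, -23] -> [25, -6, 39]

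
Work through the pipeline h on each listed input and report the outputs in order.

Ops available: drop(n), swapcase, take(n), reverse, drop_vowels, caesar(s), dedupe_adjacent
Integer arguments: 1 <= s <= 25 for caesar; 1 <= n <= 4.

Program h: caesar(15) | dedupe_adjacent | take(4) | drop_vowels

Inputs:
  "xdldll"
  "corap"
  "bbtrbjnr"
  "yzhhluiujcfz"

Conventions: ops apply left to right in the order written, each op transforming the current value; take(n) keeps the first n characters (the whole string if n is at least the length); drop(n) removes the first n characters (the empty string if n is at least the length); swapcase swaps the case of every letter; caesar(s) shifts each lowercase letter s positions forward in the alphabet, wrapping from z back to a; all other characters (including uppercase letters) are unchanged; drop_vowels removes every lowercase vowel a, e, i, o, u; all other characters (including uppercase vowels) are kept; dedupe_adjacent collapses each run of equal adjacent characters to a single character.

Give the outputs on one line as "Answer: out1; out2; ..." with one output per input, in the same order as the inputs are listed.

"mss"; "rdgp"; "qgq"; "nw"

Execution, op by op:
  "xdldll" -> "msasaa" -> "msasa" -> "msas" -> "mss"
  "corap" -> "rdgpe" -> "rdgpe" -> "rdgp" -> "rdgp"
  "bbtrbjnr" -> "qqigqycg" -> "qigqycg" -> "qigq" -> "qgq"
  "yzhhluiujcfz" -> "nowwajxjyruo" -> "nowajxjyruo" -> "nowa" -> "nw"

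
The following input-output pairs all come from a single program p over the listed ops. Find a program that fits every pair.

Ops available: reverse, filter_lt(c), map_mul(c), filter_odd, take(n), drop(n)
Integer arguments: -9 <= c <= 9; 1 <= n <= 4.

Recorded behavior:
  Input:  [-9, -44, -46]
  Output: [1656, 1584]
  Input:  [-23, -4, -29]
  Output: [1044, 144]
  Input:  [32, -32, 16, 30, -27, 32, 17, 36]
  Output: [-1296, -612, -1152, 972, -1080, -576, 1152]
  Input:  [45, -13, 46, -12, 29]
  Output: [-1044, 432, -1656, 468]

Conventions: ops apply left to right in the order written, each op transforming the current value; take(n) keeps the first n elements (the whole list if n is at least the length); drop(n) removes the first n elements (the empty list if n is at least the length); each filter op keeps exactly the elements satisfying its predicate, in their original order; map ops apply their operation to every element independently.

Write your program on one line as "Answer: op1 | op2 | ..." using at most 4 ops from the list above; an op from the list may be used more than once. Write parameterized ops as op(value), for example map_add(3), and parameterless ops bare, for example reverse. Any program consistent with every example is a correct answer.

drop(1) | reverse | map_mul(-4) | map_mul(9)

Check, running the answer program on each example:
  [-9, -44, -46] -> [-44, -46] -> [-46, -44] -> [184, 176] -> [1656, 1584]
  [-23, -4, -29] -> [-4, -29] -> [-29, -4] -> [116, 16] -> [1044, 144]
  [32, -32, 16, 30, -27, 32, 17, 36] -> [-32, 16, 30, -27, 32, 17, 36] -> [36, 17, 32, -27, 30, 16, -32] -> [-144, -68, -128, 108, -120, -64, 128] -> [-1296, -612, -1152, 972, -1080, -576, 1152]
  [45, -13, 46, -12, 29] -> [-13, 46, -12, 29] -> [29, -12, 46, -13] -> [-116, 48, -184, 52] -> [-1044, 432, -1656, 468]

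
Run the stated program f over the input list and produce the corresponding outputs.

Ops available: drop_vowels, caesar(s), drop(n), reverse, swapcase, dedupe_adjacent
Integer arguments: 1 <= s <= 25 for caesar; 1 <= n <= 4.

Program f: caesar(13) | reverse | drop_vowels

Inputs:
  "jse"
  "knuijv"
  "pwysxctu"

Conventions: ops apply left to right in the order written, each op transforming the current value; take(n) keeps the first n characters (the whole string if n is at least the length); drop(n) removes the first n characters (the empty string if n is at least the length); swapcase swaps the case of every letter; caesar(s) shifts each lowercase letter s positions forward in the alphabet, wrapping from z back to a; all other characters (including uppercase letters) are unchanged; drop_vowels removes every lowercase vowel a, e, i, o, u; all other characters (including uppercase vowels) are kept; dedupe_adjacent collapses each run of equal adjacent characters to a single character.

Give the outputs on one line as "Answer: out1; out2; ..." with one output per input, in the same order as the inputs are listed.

Execution, op by op:
  "jse" -> "wfr" -> "rfw" -> "rfw"
  "knuijv" -> "xahvwi" -> "iwvhax" -> "wvhx"
  "pwysxctu" -> "cjlfkpgh" -> "hgpkfljc" -> "hgpkfljc"

"rfw"; "wvhx"; "hgpkfljc"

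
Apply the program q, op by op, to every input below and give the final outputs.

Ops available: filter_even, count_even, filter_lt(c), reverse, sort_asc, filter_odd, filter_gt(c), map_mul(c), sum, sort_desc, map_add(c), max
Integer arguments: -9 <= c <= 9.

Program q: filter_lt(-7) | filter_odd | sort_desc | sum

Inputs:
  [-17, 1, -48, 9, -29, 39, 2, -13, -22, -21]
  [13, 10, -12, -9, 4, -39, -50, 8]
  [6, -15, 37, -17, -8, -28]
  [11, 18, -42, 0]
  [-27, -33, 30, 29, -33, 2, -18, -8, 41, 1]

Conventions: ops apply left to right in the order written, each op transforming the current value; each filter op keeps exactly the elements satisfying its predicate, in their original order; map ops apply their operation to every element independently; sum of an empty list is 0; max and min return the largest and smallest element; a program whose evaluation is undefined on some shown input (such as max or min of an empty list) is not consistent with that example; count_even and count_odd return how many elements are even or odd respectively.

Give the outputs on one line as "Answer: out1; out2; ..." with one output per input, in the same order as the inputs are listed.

Execution, op by op:
  [-17, 1, -48, 9, -29, 39, 2, -13, -22, -21] -> [-17, -48, -29, -13, -22, -21] -> [-17, -29, -13, -21] -> [-13, -17, -21, -29] -> -80
  [13, 10, -12, -9, 4, -39, -50, 8] -> [-12, -9, -39, -50] -> [-9, -39] -> [-9, -39] -> -48
  [6, -15, 37, -17, -8, -28] -> [-15, -17, -8, -28] -> [-15, -17] -> [-15, -17] -> -32
  [11, 18, -42, 0] -> [-42] -> [] -> [] -> 0
  [-27, -33, 30, 29, -33, 2, -18, -8, 41, 1] -> [-27, -33, -33, -18, -8] -> [-27, -33, -33] -> [-27, -33, -33] -> -93

-80; -48; -32; 0; -93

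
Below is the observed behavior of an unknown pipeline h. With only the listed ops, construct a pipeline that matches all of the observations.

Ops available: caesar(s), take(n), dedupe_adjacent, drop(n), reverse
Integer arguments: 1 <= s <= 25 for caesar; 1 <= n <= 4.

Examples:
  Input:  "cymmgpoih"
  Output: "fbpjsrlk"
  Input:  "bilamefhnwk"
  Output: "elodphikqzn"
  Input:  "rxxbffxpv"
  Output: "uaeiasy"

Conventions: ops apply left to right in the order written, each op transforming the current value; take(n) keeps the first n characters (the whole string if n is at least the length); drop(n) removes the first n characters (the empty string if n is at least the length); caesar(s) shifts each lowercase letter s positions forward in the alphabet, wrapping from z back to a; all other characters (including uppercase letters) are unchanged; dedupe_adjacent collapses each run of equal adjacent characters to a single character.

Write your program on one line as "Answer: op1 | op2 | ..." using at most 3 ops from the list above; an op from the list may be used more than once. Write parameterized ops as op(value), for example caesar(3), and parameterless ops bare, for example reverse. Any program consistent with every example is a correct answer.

caesar(3) | dedupe_adjacent

Check, running the answer program on each example:
  "cymmgpoih" -> "fbppjsrlk" -> "fbpjsrlk"
  "bilamefhnwk" -> "elodphikqzn" -> "elodphikqzn"
  "rxxbffxpv" -> "uaaeiiasy" -> "uaeiasy"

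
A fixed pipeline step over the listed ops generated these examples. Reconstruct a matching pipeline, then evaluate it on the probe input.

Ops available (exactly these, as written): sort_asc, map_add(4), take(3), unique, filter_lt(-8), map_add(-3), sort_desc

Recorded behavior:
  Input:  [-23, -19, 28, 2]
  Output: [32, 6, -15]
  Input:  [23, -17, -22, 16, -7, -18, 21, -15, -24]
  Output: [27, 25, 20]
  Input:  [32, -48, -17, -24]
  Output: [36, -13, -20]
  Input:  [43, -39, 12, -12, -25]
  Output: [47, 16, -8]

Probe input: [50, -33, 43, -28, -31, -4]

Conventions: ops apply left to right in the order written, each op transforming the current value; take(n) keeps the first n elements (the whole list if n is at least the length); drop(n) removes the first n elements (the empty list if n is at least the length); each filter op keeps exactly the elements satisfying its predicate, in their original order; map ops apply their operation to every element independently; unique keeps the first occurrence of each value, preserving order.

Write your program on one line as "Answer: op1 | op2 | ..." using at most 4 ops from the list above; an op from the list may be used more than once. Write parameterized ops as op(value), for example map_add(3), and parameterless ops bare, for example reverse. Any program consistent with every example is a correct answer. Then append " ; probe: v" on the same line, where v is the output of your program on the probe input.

sort_desc | take(3) | map_add(4) ; probe: [54, 47, 0]

Check, running the answer program on each example:
  [-23, -19, 28, 2] -> [28, 2, -19, -23] -> [28, 2, -19] -> [32, 6, -15]
  [23, -17, -22, 16, -7, -18, 21, -15, -24] -> [23, 21, 16, -7, -15, -17, -18, -22, -24] -> [23, 21, 16] -> [27, 25, 20]
  [32, -48, -17, -24] -> [32, -17, -24, -48] -> [32, -17, -24] -> [36, -13, -20]
  [43, -39, 12, -12, -25] -> [43, 12, -12, -25, -39] -> [43, 12, -12] -> [47, 16, -8]
  probe: [50, -33, 43, -28, -31, -4] -> [50, 43, -4, -28, -31, -33] -> [50, 43, -4] -> [54, 47, 0]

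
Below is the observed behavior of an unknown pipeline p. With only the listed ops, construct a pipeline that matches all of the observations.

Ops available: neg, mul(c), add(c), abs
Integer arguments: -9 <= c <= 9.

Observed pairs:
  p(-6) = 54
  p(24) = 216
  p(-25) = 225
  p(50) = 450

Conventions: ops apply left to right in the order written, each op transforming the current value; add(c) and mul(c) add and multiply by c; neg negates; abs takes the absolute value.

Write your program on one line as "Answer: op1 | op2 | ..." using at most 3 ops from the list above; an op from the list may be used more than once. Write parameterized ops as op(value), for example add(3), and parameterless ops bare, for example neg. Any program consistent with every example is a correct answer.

neg | mul(-9) | abs

Check, running the answer program on each example:
  -6 -> 6 -> -54 -> 54
  24 -> -24 -> 216 -> 216
  -25 -> 25 -> -225 -> 225
  50 -> -50 -> 450 -> 450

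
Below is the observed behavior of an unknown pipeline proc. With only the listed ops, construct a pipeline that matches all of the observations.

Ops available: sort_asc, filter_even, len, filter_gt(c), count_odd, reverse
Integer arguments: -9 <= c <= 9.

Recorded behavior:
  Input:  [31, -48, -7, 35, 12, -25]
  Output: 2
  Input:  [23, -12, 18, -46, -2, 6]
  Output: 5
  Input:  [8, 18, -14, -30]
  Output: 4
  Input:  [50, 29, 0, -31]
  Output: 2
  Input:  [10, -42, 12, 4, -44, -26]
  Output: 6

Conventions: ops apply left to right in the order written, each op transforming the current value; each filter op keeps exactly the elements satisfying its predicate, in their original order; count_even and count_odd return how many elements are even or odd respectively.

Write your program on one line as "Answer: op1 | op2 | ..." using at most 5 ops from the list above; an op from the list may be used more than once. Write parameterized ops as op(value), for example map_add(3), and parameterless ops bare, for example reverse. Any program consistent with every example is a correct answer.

sort_asc | reverse | filter_even | len

Check, running the answer program on each example:
  [31, -48, -7, 35, 12, -25] -> [-48, -25, -7, 12, 31, 35] -> [35, 31, 12, -7, -25, -48] -> [12, -48] -> 2
  [23, -12, 18, -46, -2, 6] -> [-46, -12, -2, 6, 18, 23] -> [23, 18, 6, -2, -12, -46] -> [18, 6, -2, -12, -46] -> 5
  [8, 18, -14, -30] -> [-30, -14, 8, 18] -> [18, 8, -14, -30] -> [18, 8, -14, -30] -> 4
  [50, 29, 0, -31] -> [-31, 0, 29, 50] -> [50, 29, 0, -31] -> [50, 0] -> 2
  [10, -42, 12, 4, -44, -26] -> [-44, -42, -26, 4, 10, 12] -> [12, 10, 4, -26, -42, -44] -> [12, 10, 4, -26, -42, -44] -> 6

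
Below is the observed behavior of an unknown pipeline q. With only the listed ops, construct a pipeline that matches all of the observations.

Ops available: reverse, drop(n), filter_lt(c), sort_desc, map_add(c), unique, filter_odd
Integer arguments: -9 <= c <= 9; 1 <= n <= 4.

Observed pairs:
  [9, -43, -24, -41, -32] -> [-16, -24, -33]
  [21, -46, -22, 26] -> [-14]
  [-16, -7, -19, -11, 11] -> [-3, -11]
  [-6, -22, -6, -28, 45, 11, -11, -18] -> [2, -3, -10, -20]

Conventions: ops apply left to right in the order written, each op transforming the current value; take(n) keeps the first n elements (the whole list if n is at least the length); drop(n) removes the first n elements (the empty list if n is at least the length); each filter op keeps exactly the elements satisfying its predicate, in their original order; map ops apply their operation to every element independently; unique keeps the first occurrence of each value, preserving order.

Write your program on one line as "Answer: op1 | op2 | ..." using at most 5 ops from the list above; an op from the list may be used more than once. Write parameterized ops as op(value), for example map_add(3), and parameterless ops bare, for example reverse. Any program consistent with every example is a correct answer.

drop(2) | map_add(8) | sort_desc | filter_lt(3)

Check, running the answer program on each example:
  [9, -43, -24, -41, -32] -> [-24, -41, -32] -> [-16, -33, -24] -> [-16, -24, -33] -> [-16, -24, -33]
  [21, -46, -22, 26] -> [-22, 26] -> [-14, 34] -> [34, -14] -> [-14]
  [-16, -7, -19, -11, 11] -> [-19, -11, 11] -> [-11, -3, 19] -> [19, -3, -11] -> [-3, -11]
  [-6, -22, -6, -28, 45, 11, -11, -18] -> [-6, -28, 45, 11, -11, -18] -> [2, -20, 53, 19, -3, -10] -> [53, 19, 2, -3, -10, -20] -> [2, -3, -10, -20]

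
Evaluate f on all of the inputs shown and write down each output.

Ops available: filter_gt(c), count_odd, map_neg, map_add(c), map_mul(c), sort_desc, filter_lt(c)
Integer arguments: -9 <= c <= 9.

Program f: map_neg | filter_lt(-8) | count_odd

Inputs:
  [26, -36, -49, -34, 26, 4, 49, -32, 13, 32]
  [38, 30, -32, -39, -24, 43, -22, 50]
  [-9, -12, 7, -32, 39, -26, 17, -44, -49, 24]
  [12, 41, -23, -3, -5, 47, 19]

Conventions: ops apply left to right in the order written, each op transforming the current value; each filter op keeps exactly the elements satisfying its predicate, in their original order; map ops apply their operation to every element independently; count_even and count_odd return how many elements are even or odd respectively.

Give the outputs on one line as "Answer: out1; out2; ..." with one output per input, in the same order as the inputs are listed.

Execution, op by op:
  [26, -36, -49, -34, 26, 4, 49, -32, 13, 32] -> [-26, 36, 49, 34, -26, -4, -49, 32, -13, -32] -> [-26, -26, -49, -13, -32] -> 2
  [38, 30, -32, -39, -24, 43, -22, 50] -> [-38, -30, 32, 39, 24, -43, 22, -50] -> [-38, -30, -43, -50] -> 1
  [-9, -12, 7, -32, 39, -26, 17, -44, -49, 24] -> [9, 12, -7, 32, -39, 26, -17, 44, 49, -24] -> [-39, -17, -24] -> 2
  [12, 41, -23, -3, -5, 47, 19] -> [-12, -41, 23, 3, 5, -47, -19] -> [-12, -41, -47, -19] -> 3

2; 1; 2; 3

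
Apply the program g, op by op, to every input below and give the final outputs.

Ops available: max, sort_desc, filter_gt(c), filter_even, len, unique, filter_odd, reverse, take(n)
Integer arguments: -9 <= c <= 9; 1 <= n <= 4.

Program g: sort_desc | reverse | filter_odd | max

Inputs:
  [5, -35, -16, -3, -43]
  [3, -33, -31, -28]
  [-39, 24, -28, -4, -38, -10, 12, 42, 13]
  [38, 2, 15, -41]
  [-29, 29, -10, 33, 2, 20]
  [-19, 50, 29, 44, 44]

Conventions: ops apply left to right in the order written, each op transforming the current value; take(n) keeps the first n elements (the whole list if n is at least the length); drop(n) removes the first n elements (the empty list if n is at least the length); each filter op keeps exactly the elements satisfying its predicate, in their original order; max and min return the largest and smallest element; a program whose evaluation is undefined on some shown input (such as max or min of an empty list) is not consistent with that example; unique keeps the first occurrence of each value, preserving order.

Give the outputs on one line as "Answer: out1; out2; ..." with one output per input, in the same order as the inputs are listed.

5; 3; 13; 15; 33; 29

Execution, op by op:
  [5, -35, -16, -3, -43] -> [5, -3, -16, -35, -43] -> [-43, -35, -16, -3, 5] -> [-43, -35, -3, 5] -> 5
  [3, -33, -31, -28] -> [3, -28, -31, -33] -> [-33, -31, -28, 3] -> [-33, -31, 3] -> 3
  [-39, 24, -28, -4, -38, -10, 12, 42, 13] -> [42, 24, 13, 12, -4, -10, -28, -38, -39] -> [-39, -38, -28, -10, -4, 12, 13, 24, 42] -> [-39, 13] -> 13
  [38, 2, 15, -41] -> [38, 15, 2, -41] -> [-41, 2, 15, 38] -> [-41, 15] -> 15
  [-29, 29, -10, 33, 2, 20] -> [33, 29, 20, 2, -10, -29] -> [-29, -10, 2, 20, 29, 33] -> [-29, 29, 33] -> 33
  [-19, 50, 29, 44, 44] -> [50, 44, 44, 29, -19] -> [-19, 29, 44, 44, 50] -> [-19, 29] -> 29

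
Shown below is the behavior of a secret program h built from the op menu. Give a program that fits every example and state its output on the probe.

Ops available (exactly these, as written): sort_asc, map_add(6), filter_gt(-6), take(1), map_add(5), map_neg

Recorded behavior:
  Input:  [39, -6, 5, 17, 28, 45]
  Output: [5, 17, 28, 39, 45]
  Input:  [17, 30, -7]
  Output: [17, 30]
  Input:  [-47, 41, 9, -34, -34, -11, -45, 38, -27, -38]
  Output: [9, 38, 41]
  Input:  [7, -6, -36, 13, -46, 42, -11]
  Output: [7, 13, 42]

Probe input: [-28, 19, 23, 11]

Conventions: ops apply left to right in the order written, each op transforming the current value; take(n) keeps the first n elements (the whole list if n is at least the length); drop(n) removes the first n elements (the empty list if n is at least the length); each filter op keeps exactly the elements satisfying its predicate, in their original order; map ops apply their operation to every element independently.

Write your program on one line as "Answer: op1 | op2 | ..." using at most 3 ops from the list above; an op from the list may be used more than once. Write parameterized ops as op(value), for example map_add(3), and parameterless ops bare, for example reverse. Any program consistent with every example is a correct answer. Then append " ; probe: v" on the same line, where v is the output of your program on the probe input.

filter_gt(-6) | sort_asc ; probe: [11, 19, 23]

Check, running the answer program on each example:
  [39, -6, 5, 17, 28, 45] -> [39, 5, 17, 28, 45] -> [5, 17, 28, 39, 45]
  [17, 30, -7] -> [17, 30] -> [17, 30]
  [-47, 41, 9, -34, -34, -11, -45, 38, -27, -38] -> [41, 9, 38] -> [9, 38, 41]
  [7, -6, -36, 13, -46, 42, -11] -> [7, 13, 42] -> [7, 13, 42]
  probe: [-28, 19, 23, 11] -> [19, 23, 11] -> [11, 19, 23]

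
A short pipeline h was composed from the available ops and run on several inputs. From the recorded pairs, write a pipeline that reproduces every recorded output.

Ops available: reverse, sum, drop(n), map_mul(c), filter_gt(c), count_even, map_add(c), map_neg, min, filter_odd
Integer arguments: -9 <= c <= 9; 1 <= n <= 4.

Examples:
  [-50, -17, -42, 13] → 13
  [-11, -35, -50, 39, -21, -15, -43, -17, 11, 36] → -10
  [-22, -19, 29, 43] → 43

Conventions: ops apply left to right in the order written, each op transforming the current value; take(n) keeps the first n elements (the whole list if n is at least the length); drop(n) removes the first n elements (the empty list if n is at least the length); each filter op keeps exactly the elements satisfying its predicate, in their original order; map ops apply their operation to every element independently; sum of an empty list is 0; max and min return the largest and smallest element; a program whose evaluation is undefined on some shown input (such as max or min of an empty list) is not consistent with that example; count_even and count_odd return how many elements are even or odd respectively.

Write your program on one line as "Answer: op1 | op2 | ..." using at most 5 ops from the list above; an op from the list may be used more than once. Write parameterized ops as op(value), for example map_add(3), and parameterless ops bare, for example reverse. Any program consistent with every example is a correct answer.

map_neg | drop(3) | map_neg | sum

Check, running the answer program on each example:
  [-50, -17, -42, 13] -> [50, 17, 42, -13] -> [-13] -> [13] -> 13
  [-11, -35, -50, 39, -21, -15, -43, -17, 11, 36] -> [11, 35, 50, -39, 21, 15, 43, 17, -11, -36] -> [-39, 21, 15, 43, 17, -11, -36] -> [39, -21, -15, -43, -17, 11, 36] -> -10
  [-22, -19, 29, 43] -> [22, 19, -29, -43] -> [-43] -> [43] -> 43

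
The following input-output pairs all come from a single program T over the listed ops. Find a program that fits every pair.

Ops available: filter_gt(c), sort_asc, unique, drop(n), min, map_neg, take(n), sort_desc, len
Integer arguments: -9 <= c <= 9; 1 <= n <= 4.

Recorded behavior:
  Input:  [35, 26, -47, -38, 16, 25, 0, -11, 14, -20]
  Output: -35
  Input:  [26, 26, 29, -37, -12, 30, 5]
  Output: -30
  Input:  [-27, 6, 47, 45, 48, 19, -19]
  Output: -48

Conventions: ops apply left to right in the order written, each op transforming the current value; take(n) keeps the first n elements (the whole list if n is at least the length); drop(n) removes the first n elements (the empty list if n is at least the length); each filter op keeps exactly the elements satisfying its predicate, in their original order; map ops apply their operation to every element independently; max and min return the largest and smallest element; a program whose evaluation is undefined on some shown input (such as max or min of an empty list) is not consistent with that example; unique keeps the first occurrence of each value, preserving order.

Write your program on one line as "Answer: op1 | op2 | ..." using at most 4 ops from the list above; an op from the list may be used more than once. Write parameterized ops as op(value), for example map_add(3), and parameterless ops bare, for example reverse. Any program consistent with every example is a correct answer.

map_neg | unique | min

Check, running the answer program on each example:
  [35, 26, -47, -38, 16, 25, 0, -11, 14, -20] -> [-35, -26, 47, 38, -16, -25, 0, 11, -14, 20] -> [-35, -26, 47, 38, -16, -25, 0, 11, -14, 20] -> -35
  [26, 26, 29, -37, -12, 30, 5] -> [-26, -26, -29, 37, 12, -30, -5] -> [-26, -29, 37, 12, -30, -5] -> -30
  [-27, 6, 47, 45, 48, 19, -19] -> [27, -6, -47, -45, -48, -19, 19] -> [27, -6, -47, -45, -48, -19, 19] -> -48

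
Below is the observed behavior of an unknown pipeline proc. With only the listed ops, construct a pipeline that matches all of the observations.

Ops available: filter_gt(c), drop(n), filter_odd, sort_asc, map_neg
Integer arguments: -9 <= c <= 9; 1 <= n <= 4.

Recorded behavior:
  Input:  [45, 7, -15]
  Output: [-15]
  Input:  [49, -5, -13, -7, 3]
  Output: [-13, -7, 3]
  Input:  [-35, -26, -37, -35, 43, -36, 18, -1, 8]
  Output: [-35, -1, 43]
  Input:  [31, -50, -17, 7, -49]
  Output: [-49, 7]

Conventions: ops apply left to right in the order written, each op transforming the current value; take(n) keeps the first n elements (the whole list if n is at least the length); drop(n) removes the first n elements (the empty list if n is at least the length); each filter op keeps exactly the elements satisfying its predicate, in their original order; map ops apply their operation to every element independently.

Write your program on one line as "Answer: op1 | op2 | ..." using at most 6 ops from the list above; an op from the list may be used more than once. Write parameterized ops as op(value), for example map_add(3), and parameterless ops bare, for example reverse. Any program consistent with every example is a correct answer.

filter_odd | drop(2) | map_neg | sort_asc | map_neg | sort_asc

Check, running the answer program on each example:
  [45, 7, -15] -> [45, 7, -15] -> [-15] -> [15] -> [15] -> [-15] -> [-15]
  [49, -5, -13, -7, 3] -> [49, -5, -13, -7, 3] -> [-13, -7, 3] -> [13, 7, -3] -> [-3, 7, 13] -> [3, -7, -13] -> [-13, -7, 3]
  [-35, -26, -37, -35, 43, -36, 18, -1, 8] -> [-35, -37, -35, 43, -1] -> [-35, 43, -1] -> [35, -43, 1] -> [-43, 1, 35] -> [43, -1, -35] -> [-35, -1, 43]
  [31, -50, -17, 7, -49] -> [31, -17, 7, -49] -> [7, -49] -> [-7, 49] -> [-7, 49] -> [7, -49] -> [-49, 7]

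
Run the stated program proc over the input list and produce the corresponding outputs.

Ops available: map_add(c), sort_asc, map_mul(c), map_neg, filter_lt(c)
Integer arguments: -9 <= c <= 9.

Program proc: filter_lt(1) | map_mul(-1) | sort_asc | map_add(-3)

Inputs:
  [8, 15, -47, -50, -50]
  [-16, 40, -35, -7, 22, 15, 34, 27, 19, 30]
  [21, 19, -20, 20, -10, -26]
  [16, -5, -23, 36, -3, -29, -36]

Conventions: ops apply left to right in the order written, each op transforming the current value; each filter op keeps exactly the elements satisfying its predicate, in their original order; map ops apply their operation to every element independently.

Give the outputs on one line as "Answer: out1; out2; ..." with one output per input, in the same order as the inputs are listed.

[44, 47, 47]; [4, 13, 32]; [7, 17, 23]; [0, 2, 20, 26, 33]

Execution, op by op:
  [8, 15, -47, -50, -50] -> [-47, -50, -50] -> [47, 50, 50] -> [47, 50, 50] -> [44, 47, 47]
  [-16, 40, -35, -7, 22, 15, 34, 27, 19, 30] -> [-16, -35, -7] -> [16, 35, 7] -> [7, 16, 35] -> [4, 13, 32]
  [21, 19, -20, 20, -10, -26] -> [-20, -10, -26] -> [20, 10, 26] -> [10, 20, 26] -> [7, 17, 23]
  [16, -5, -23, 36, -3, -29, -36] -> [-5, -23, -3, -29, -36] -> [5, 23, 3, 29, 36] -> [3, 5, 23, 29, 36] -> [0, 2, 20, 26, 33]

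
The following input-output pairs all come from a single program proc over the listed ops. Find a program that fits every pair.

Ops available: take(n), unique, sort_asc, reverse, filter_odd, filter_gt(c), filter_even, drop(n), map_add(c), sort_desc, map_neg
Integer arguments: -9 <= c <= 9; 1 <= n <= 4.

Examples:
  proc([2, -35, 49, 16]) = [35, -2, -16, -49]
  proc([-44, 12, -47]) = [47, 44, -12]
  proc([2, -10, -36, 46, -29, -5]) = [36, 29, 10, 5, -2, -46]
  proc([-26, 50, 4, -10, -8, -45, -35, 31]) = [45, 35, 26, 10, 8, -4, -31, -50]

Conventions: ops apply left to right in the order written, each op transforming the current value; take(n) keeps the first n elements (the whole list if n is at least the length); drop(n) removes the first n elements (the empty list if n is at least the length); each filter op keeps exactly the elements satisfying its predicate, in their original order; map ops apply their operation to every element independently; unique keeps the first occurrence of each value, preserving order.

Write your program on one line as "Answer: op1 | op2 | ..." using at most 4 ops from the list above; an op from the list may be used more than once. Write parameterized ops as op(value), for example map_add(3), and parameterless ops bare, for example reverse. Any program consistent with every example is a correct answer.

sort_desc | sort_asc | map_neg

Check, running the answer program on each example:
  [2, -35, 49, 16] -> [49, 16, 2, -35] -> [-35, 2, 16, 49] -> [35, -2, -16, -49]
  [-44, 12, -47] -> [12, -44, -47] -> [-47, -44, 12] -> [47, 44, -12]
  [2, -10, -36, 46, -29, -5] -> [46, 2, -5, -10, -29, -36] -> [-36, -29, -10, -5, 2, 46] -> [36, 29, 10, 5, -2, -46]
  [-26, 50, 4, -10, -8, -45, -35, 31] -> [50, 31, 4, -8, -10, -26, -35, -45] -> [-45, -35, -26, -10, -8, 4, 31, 50] -> [45, 35, 26, 10, 8, -4, -31, -50]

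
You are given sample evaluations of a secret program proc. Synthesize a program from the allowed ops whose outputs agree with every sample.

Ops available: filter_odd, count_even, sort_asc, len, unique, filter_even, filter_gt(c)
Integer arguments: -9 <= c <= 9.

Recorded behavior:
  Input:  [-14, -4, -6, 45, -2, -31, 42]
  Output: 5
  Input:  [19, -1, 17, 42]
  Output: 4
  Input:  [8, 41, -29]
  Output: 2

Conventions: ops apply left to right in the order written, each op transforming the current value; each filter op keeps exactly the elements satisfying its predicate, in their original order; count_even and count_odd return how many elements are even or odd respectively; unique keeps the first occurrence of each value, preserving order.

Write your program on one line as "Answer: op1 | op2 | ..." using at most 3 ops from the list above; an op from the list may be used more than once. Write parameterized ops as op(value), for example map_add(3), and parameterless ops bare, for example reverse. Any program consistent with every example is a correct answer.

sort_asc | filter_gt(-8) | len

Check, running the answer program on each example:
  [-14, -4, -6, 45, -2, -31, 42] -> [-31, -14, -6, -4, -2, 42, 45] -> [-6, -4, -2, 42, 45] -> 5
  [19, -1, 17, 42] -> [-1, 17, 19, 42] -> [-1, 17, 19, 42] -> 4
  [8, 41, -29] -> [-29, 8, 41] -> [8, 41] -> 2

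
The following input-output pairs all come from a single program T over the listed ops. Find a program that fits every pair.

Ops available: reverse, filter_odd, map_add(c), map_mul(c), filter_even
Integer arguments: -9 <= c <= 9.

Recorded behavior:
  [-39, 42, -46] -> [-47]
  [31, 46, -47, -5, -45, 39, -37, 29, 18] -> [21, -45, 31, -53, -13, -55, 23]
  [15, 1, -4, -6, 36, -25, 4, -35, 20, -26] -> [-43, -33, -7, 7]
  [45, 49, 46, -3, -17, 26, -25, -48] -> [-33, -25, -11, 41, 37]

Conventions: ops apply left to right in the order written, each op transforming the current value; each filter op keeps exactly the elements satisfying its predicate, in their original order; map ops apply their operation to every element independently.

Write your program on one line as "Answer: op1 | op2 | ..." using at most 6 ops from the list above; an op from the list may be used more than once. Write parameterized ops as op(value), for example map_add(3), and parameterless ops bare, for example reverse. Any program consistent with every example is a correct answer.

reverse | map_add(-9) | map_add(-8) | filter_even | map_add(3) | map_add(6)

Check, running the answer program on each example:
  [-39, 42, -46] -> [-46, 42, -39] -> [-55, 33, -48] -> [-63, 25, -56] -> [-56] -> [-53] -> [-47]
  [31, 46, -47, -5, -45, 39, -37, 29, 18] -> [18, 29, -37, 39, -45, -5, -47, 46, 31] -> [9, 20, -46, 30, -54, -14, -56, 37, 22] -> [1, 12, -54, 22, -62, -22, -64, 29, 14] -> [12, -54, 22, -62, -22, -64, 14] -> [15, -51, 25, -59, -19, -61, 17] -> [21, -45, 31, -53, -13, -55, 23]
  [15, 1, -4, -6, 36, -25, 4, -35, 20, -26] -> [-26, 20, -35, 4, -25, 36, -6, -4, 1, 15] -> [-35, 11, -44, -5, -34, 27, -15, -13, -8, 6] -> [-43, 3, -52, -13, -42, 19, -23, -21, -16, -2] -> [-52, -42, -16, -2] -> [-49, -39, -13, 1] -> [-43, -33, -7, 7]
  [45, 49, 46, -3, -17, 26, -25, -48] -> [-48, -25, 26, -17, -3, 46, 49, 45] -> [-57, -34, 17, -26, -12, 37, 40, 36] -> [-65, -42, 9, -34, -20, 29, 32, 28] -> [-42, -34, -20, 32, 28] -> [-39, -31, -17, 35, 31] -> [-33, -25, -11, 41, 37]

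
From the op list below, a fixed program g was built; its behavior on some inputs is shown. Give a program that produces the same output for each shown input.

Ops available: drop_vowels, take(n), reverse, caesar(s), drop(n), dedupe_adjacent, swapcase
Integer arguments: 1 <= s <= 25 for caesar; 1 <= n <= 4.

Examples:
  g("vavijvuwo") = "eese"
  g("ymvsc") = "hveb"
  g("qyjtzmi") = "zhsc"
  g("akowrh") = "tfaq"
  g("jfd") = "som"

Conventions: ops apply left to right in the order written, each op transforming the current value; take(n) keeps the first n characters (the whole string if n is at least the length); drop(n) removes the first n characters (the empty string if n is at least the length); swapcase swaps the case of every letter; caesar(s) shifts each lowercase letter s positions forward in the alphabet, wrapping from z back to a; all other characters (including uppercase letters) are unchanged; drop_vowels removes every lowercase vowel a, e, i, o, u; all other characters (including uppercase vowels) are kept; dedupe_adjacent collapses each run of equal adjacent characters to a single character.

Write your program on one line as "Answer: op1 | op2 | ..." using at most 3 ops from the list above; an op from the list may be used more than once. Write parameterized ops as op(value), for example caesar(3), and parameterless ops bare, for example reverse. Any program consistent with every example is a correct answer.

drop_vowels | caesar(9) | take(4)

Check, running the answer program on each example:
  "vavijvuwo" -> "vvjvw" -> "eesef" -> "eese"
  "ymvsc" -> "ymvsc" -> "hvebl" -> "hveb"
  "qyjtzmi" -> "qyjtzm" -> "zhsciv" -> "zhsc"
  "akowrh" -> "kwrh" -> "tfaq" -> "tfaq"
  "jfd" -> "jfd" -> "som" -> "som"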